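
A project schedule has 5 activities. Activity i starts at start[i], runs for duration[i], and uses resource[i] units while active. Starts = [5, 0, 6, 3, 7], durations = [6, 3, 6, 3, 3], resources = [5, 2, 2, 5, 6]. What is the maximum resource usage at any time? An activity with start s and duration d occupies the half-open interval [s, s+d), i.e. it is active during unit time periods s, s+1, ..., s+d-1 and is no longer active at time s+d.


Each activity i is active on [start_i, start_i + duration_i).
Compute total resource usage per time slot:
  t=0: active resources = [2], total = 2
  t=1: active resources = [2], total = 2
  t=2: active resources = [2], total = 2
  t=3: active resources = [5], total = 5
  t=4: active resources = [5], total = 5
  t=5: active resources = [5, 5], total = 10
  t=6: active resources = [5, 2], total = 7
  t=7: active resources = [5, 2, 6], total = 13
  t=8: active resources = [5, 2, 6], total = 13
  t=9: active resources = [5, 2, 6], total = 13
  t=10: active resources = [5, 2], total = 7
  t=11: active resources = [2], total = 2
Peak resource demand = 13

13


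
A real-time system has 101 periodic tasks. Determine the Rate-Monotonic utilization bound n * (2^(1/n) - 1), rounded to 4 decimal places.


Compute 2^(1/101) = 1.0068864466
Subtract 1: 1.0068864466 - 1 = 0.0068864466
Multiply by n: 101 * 0.0068864466 = 0.6955311066
Round to 4 dp: 0.6955

0.6955


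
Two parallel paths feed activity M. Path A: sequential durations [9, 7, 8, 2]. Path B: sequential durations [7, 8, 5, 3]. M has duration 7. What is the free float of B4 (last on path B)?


ES(B4) = sum of predecessors on chain B = 20
EF(B4) = ES + duration = 20 + 3 = 23
Successor of B4 is M. ES(M) = max(sum(A), sum(B)) = max(26, 23) = 26
Free float = ES(successor) - EF(current) = 26 - 23 = 3

3


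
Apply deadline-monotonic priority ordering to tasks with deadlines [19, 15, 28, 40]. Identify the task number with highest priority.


Sort tasks by relative deadline (ascending):
  Task 2: deadline = 15
  Task 1: deadline = 19
  Task 3: deadline = 28
  Task 4: deadline = 40
Priority order (highest first): [2, 1, 3, 4]
Highest priority task = 2

2


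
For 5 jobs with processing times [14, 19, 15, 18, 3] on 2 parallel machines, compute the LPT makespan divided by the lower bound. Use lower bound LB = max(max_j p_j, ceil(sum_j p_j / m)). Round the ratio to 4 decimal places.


LPT order: [19, 18, 15, 14, 3]
Machine loads after assignment: [36, 33]
LPT makespan = 36
Lower bound = max(max_job, ceil(total/2)) = max(19, 35) = 35
Ratio = 36 / 35 = 1.0286

1.0286


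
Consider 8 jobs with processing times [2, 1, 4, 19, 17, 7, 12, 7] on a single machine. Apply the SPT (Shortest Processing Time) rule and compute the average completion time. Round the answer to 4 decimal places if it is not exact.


Sort jobs by processing time (SPT order): [1, 2, 4, 7, 7, 12, 17, 19]
Compute completion times sequentially:
  Job 1: processing = 1, completes at 1
  Job 2: processing = 2, completes at 3
  Job 3: processing = 4, completes at 7
  Job 4: processing = 7, completes at 14
  Job 5: processing = 7, completes at 21
  Job 6: processing = 12, completes at 33
  Job 7: processing = 17, completes at 50
  Job 8: processing = 19, completes at 69
Sum of completion times = 198
Average completion time = 198/8 = 24.75

24.75


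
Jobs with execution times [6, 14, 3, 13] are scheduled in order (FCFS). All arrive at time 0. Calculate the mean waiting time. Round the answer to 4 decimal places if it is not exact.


FCFS order (as given): [6, 14, 3, 13]
Waiting times:
  Job 1: wait = 0
  Job 2: wait = 6
  Job 3: wait = 20
  Job 4: wait = 23
Sum of waiting times = 49
Average waiting time = 49/4 = 12.25

12.25


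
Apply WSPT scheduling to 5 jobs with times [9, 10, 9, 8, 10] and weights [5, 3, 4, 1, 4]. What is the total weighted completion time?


Compute p/w ratios and sort ascending (WSPT): [(9, 5), (9, 4), (10, 4), (10, 3), (8, 1)]
Compute weighted completion times:
  Job (p=9,w=5): C=9, w*C=5*9=45
  Job (p=9,w=4): C=18, w*C=4*18=72
  Job (p=10,w=4): C=28, w*C=4*28=112
  Job (p=10,w=3): C=38, w*C=3*38=114
  Job (p=8,w=1): C=46, w*C=1*46=46
Total weighted completion time = 389

389


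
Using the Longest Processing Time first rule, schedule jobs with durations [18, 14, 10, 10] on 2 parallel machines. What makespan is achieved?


Sort jobs in decreasing order (LPT): [18, 14, 10, 10]
Assign each job to the least loaded machine:
  Machine 1: jobs [18, 10], load = 28
  Machine 2: jobs [14, 10], load = 24
Makespan = max load = 28

28


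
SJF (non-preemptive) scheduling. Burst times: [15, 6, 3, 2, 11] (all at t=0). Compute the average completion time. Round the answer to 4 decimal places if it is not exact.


SJF order (ascending): [2, 3, 6, 11, 15]
Completion times:
  Job 1: burst=2, C=2
  Job 2: burst=3, C=5
  Job 3: burst=6, C=11
  Job 4: burst=11, C=22
  Job 5: burst=15, C=37
Average completion = 77/5 = 15.4

15.4


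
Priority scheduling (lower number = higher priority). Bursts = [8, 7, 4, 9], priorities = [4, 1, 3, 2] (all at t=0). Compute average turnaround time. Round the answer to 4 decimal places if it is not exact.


Sort by priority (ascending = highest first):
Order: [(1, 7), (2, 9), (3, 4), (4, 8)]
Completion times:
  Priority 1, burst=7, C=7
  Priority 2, burst=9, C=16
  Priority 3, burst=4, C=20
  Priority 4, burst=8, C=28
Average turnaround = 71/4 = 17.75

17.75


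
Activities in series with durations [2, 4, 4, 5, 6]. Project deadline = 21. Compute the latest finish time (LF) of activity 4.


LF(activity 4) = deadline - sum of successor durations
Successors: activities 5 through 5 with durations [6]
Sum of successor durations = 6
LF = 21 - 6 = 15

15


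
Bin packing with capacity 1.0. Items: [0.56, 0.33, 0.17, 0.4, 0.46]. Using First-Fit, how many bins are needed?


Place items sequentially using First-Fit:
  Item 0.56 -> new Bin 1
  Item 0.33 -> Bin 1 (now 0.89)
  Item 0.17 -> new Bin 2
  Item 0.4 -> Bin 2 (now 0.57)
  Item 0.46 -> new Bin 3
Total bins used = 3

3


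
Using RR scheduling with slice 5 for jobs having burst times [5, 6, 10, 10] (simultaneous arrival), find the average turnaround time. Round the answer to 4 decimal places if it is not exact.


Time quantum = 5
Execution trace:
  J1 runs 5 units, time = 5
  J2 runs 5 units, time = 10
  J3 runs 5 units, time = 15
  J4 runs 5 units, time = 20
  J2 runs 1 units, time = 21
  J3 runs 5 units, time = 26
  J4 runs 5 units, time = 31
Finish times: [5, 21, 26, 31]
Average turnaround = 83/4 = 20.75

20.75


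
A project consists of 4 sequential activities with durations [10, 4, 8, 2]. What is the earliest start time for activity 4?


Activity 4 starts after activities 1 through 3 complete.
Predecessor durations: [10, 4, 8]
ES = 10 + 4 + 8 = 22

22


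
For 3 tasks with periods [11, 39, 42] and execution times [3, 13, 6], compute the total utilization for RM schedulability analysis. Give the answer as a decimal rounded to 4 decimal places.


Compute individual utilizations (exact fractions):
  Task 1: C/T = 3/11 (approx. 0.2727)
  Task 2: C/T = 13/39 = 1/3 (approx. 0.3333)
  Task 3: C/T = 6/42 = 1/7 (approx. 0.1429)
Total utilization U = 3/11 + 1/3 + 1/7 = 173/231
Rounded to 4 decimal places: U = 0.7489
RM (Liu & Layland) bound for 3 tasks = 0.779763; compare with U = 173/231 (approx. 0.748918)
U <= bound, so schedulable by RM sufficient condition.

0.7489


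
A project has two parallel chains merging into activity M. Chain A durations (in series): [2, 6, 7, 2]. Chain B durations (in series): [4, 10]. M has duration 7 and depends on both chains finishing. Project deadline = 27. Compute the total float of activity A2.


Forward pass: ES(A2) = sum of predecessors on chain A = 2
EF = ES + duration = 2 + 6 = 8
Backward pass: LF(M) = deadline = 27; LS(M) = 27 - 7 = 20
LF(A2) = LS(M) - sum(successors on chain A) = 20 - 9 = 11
LS = LF - duration = 11 - 6 = 5
Total float = LS - ES = 5 - 2 = 3

3


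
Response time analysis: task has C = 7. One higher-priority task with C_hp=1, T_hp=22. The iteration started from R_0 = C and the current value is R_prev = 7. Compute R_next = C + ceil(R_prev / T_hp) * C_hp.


R_next = C + ceil(R_prev / T_hp) * C_hp
ceil(7 / 22) = ceil(0.3182) = 1
Interference = 1 * 1 = 1
R_next = 7 + 1 = 8

8


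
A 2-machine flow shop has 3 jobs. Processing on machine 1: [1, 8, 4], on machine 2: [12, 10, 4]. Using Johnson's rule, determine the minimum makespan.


Apply Johnson's rule:
  Group 1 (a <= b): [(1, 1, 12), (3, 4, 4), (2, 8, 10)]
  Group 2 (a > b): []
Optimal job order: [1, 3, 2]
Schedule:
  Job 1: M1 done at 1, M2 done at 13
  Job 3: M1 done at 5, M2 done at 17
  Job 2: M1 done at 13, M2 done at 27
Makespan = 27

27


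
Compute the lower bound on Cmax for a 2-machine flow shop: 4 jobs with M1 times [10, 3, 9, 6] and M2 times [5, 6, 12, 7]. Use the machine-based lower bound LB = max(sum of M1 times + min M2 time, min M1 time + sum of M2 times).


LB1 = sum(M1 times) + min(M2 times) = 28 + 5 = 33
LB2 = min(M1 times) + sum(M2 times) = 3 + 30 = 33
Lower bound = max(LB1, LB2) = max(33, 33) = 33

33


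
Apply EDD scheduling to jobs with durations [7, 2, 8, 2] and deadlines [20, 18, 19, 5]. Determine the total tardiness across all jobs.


Sort by due date (EDD order): [(2, 5), (2, 18), (8, 19), (7, 20)]
Compute completion times and tardiness:
  Job 1: p=2, d=5, C=2, tardiness=max(0,2-5)=0
  Job 2: p=2, d=18, C=4, tardiness=max(0,4-18)=0
  Job 3: p=8, d=19, C=12, tardiness=max(0,12-19)=0
  Job 4: p=7, d=20, C=19, tardiness=max(0,19-20)=0
Total tardiness = 0

0


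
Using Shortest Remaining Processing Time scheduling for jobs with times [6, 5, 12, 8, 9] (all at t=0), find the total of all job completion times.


Since all jobs arrive at t=0, SRPT equals SPT ordering.
SPT order: [5, 6, 8, 9, 12]
Completion times:
  Job 1: p=5, C=5
  Job 2: p=6, C=11
  Job 3: p=8, C=19
  Job 4: p=9, C=28
  Job 5: p=12, C=40
Total completion time = 5 + 11 + 19 + 28 + 40 = 103

103


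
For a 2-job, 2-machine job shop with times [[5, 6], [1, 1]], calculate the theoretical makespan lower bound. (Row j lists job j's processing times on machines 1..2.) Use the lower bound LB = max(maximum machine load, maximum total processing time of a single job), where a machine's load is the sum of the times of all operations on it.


Machine loads:
  Machine 1: 5 + 1 = 6
  Machine 2: 6 + 1 = 7
Max machine load = 7
Job totals:
  Job 1: 11
  Job 2: 2
Max job total = 11
Lower bound = max(7, 11) = 11

11


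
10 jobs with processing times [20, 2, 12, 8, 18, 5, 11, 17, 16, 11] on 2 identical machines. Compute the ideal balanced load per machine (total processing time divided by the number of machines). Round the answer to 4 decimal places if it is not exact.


Total processing time = 20 + 2 + 12 + 8 + 18 + 5 + 11 + 17 + 16 + 11 = 120
Number of machines = 2
Ideal balanced load = 120 / 2 = 60.0

60.0


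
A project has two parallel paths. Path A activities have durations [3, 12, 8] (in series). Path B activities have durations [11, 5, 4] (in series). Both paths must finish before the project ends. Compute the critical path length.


Path A total = 3 + 12 + 8 = 23
Path B total = 11 + 5 + 4 = 20
Critical path = longest path = max(23, 20) = 23

23


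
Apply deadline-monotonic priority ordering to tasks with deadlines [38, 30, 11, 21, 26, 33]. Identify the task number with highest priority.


Sort tasks by relative deadline (ascending):
  Task 3: deadline = 11
  Task 4: deadline = 21
  Task 5: deadline = 26
  Task 2: deadline = 30
  Task 6: deadline = 33
  Task 1: deadline = 38
Priority order (highest first): [3, 4, 5, 2, 6, 1]
Highest priority task = 3

3


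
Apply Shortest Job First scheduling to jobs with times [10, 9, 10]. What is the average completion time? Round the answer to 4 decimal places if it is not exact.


SJF order (ascending): [9, 10, 10]
Completion times:
  Job 1: burst=9, C=9
  Job 2: burst=10, C=19
  Job 3: burst=10, C=29
Average completion = 57/3 = 19.0

19.0


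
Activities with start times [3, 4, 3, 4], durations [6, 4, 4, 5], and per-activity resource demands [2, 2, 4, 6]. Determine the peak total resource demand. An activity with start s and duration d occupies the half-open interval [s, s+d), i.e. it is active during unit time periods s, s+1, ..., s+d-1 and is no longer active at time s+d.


Each activity i is active on [start_i, start_i + duration_i).
Compute total resource usage per time slot:
  t=0: active resources = [], total = 0
  t=1: active resources = [], total = 0
  t=2: active resources = [], total = 0
  t=3: active resources = [2, 4], total = 6
  t=4: active resources = [2, 2, 4, 6], total = 14
  t=5: active resources = [2, 2, 4, 6], total = 14
  t=6: active resources = [2, 2, 4, 6], total = 14
  t=7: active resources = [2, 2, 6], total = 10
  t=8: active resources = [2, 6], total = 8
Peak resource demand = 14

14


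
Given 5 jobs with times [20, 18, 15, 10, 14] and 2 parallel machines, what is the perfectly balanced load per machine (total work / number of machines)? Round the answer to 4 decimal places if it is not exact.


Total processing time = 20 + 18 + 15 + 10 + 14 = 77
Number of machines = 2
Ideal balanced load = 77 / 2 = 38.5

38.5


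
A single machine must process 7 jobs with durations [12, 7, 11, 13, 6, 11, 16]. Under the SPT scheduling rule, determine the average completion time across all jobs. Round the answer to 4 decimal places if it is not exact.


Sort jobs by processing time (SPT order): [6, 7, 11, 11, 12, 13, 16]
Compute completion times sequentially:
  Job 1: processing = 6, completes at 6
  Job 2: processing = 7, completes at 13
  Job 3: processing = 11, completes at 24
  Job 4: processing = 11, completes at 35
  Job 5: processing = 12, completes at 47
  Job 6: processing = 13, completes at 60
  Job 7: processing = 16, completes at 76
Sum of completion times = 261
Average completion time = 261/7 = 37.2857

37.2857


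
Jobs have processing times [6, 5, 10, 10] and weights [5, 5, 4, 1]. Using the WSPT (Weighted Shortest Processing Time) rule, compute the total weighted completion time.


Compute p/w ratios and sort ascending (WSPT): [(5, 5), (6, 5), (10, 4), (10, 1)]
Compute weighted completion times:
  Job (p=5,w=5): C=5, w*C=5*5=25
  Job (p=6,w=5): C=11, w*C=5*11=55
  Job (p=10,w=4): C=21, w*C=4*21=84
  Job (p=10,w=1): C=31, w*C=1*31=31
Total weighted completion time = 195

195


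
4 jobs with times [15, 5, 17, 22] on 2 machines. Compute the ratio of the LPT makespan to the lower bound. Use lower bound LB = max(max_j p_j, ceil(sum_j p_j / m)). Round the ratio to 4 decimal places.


LPT order: [22, 17, 15, 5]
Machine loads after assignment: [27, 32]
LPT makespan = 32
Lower bound = max(max_job, ceil(total/2)) = max(22, 30) = 30
Ratio = 32 / 30 = 1.0667

1.0667


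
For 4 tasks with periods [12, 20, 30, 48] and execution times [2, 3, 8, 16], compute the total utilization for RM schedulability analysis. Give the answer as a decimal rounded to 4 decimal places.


Compute individual utilizations (exact fractions):
  Task 1: C/T = 2/12 = 1/6 (approx. 0.1667)
  Task 2: C/T = 3/20 (approx. 0.15)
  Task 3: C/T = 8/30 = 4/15 (approx. 0.2667)
  Task 4: C/T = 16/48 = 1/3 (approx. 0.3333)
Total utilization U = 1/6 + 3/20 + 4/15 + 1/3 = 11/12
Rounded to 4 decimal places: U = 0.9167
RM (Liu & Layland) bound for 4 tasks = 0.756828; compare with U = 11/12 (approx. 0.916667)
bound < U <= 1, so the RM sufficient condition is not met (inconclusive; an exact test such as response-time analysis is needed).

0.9167


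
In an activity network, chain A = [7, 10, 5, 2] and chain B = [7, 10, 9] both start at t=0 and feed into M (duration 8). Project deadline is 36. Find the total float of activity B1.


Forward pass: ES(B1) = sum of predecessors on chain B = 0
EF = ES + duration = 0 + 7 = 7
Backward pass: LF(M) = deadline = 36; LS(M) = 36 - 8 = 28
LF(B1) = LS(M) - sum(successors on chain B) = 28 - 19 = 9
LS = LF - duration = 9 - 7 = 2
Total float = LS - ES = 2 - 0 = 2

2


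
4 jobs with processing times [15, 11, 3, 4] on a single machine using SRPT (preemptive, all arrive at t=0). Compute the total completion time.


Since all jobs arrive at t=0, SRPT equals SPT ordering.
SPT order: [3, 4, 11, 15]
Completion times:
  Job 1: p=3, C=3
  Job 2: p=4, C=7
  Job 3: p=11, C=18
  Job 4: p=15, C=33
Total completion time = 3 + 7 + 18 + 33 = 61

61


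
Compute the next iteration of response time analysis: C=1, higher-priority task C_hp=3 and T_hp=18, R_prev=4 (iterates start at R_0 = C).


R_next = C + ceil(R_prev / T_hp) * C_hp
ceil(4 / 18) = ceil(0.2222) = 1
Interference = 1 * 3 = 3
R_next = 1 + 3 = 4
R_next = R_prev, so the iteration has converged (response time = 4).

4


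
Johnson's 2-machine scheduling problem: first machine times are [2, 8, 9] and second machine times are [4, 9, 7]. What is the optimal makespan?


Apply Johnson's rule:
  Group 1 (a <= b): [(1, 2, 4), (2, 8, 9)]
  Group 2 (a > b): [(3, 9, 7)]
Optimal job order: [1, 2, 3]
Schedule:
  Job 1: M1 done at 2, M2 done at 6
  Job 2: M1 done at 10, M2 done at 19
  Job 3: M1 done at 19, M2 done at 26
Makespan = 26

26


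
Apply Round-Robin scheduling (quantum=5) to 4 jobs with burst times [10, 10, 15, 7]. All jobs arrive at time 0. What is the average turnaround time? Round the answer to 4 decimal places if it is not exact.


Time quantum = 5
Execution trace:
  J1 runs 5 units, time = 5
  J2 runs 5 units, time = 10
  J3 runs 5 units, time = 15
  J4 runs 5 units, time = 20
  J1 runs 5 units, time = 25
  J2 runs 5 units, time = 30
  J3 runs 5 units, time = 35
  J4 runs 2 units, time = 37
  J3 runs 5 units, time = 42
Finish times: [25, 30, 42, 37]
Average turnaround = 134/4 = 33.5

33.5


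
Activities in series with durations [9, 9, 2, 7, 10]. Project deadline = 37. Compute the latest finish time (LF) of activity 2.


LF(activity 2) = deadline - sum of successor durations
Successors: activities 3 through 5 with durations [2, 7, 10]
Sum of successor durations = 19
LF = 37 - 19 = 18

18


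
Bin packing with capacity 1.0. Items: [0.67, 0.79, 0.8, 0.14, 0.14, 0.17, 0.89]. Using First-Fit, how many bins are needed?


Place items sequentially using First-Fit:
  Item 0.67 -> new Bin 1
  Item 0.79 -> new Bin 2
  Item 0.8 -> new Bin 3
  Item 0.14 -> Bin 1 (now 0.81)
  Item 0.14 -> Bin 1 (now 0.95)
  Item 0.17 -> Bin 2 (now 0.96)
  Item 0.89 -> new Bin 4
Total bins used = 4

4


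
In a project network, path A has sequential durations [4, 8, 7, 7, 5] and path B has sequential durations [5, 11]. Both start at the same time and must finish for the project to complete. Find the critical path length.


Path A total = 4 + 8 + 7 + 7 + 5 = 31
Path B total = 5 + 11 = 16
Critical path = longest path = max(31, 16) = 31

31


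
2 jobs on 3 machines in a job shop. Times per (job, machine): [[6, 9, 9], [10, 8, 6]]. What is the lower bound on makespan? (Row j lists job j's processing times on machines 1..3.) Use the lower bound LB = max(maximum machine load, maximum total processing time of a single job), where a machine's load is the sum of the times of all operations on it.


Machine loads:
  Machine 1: 6 + 10 = 16
  Machine 2: 9 + 8 = 17
  Machine 3: 9 + 6 = 15
Max machine load = 17
Job totals:
  Job 1: 24
  Job 2: 24
Max job total = 24
Lower bound = max(17, 24) = 24

24


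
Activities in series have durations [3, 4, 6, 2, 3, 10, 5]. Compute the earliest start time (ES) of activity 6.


Activity 6 starts after activities 1 through 5 complete.
Predecessor durations: [3, 4, 6, 2, 3]
ES = 3 + 4 + 6 + 2 + 3 = 18

18


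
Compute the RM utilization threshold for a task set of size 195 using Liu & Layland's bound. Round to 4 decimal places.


Compute 2^(1/195) = 1.0035609260
Subtract 1: 1.0035609260 - 1 = 0.0035609260
Multiply by n: 195 * 0.0035609260 = 0.6943805700
Round to 4 dp: 0.6944

0.6944


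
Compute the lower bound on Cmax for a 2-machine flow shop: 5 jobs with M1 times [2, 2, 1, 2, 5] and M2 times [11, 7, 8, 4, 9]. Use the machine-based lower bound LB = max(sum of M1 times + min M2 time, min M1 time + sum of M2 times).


LB1 = sum(M1 times) + min(M2 times) = 12 + 4 = 16
LB2 = min(M1 times) + sum(M2 times) = 1 + 39 = 40
Lower bound = max(LB1, LB2) = max(16, 40) = 40

40


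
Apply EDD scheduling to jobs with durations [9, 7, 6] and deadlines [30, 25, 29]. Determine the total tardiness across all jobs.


Sort by due date (EDD order): [(7, 25), (6, 29), (9, 30)]
Compute completion times and tardiness:
  Job 1: p=7, d=25, C=7, tardiness=max(0,7-25)=0
  Job 2: p=6, d=29, C=13, tardiness=max(0,13-29)=0
  Job 3: p=9, d=30, C=22, tardiness=max(0,22-30)=0
Total tardiness = 0

0


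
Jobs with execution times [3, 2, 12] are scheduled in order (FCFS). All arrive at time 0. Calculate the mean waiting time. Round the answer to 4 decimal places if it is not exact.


FCFS order (as given): [3, 2, 12]
Waiting times:
  Job 1: wait = 0
  Job 2: wait = 3
  Job 3: wait = 5
Sum of waiting times = 8
Average waiting time = 8/3 = 2.6667

2.6667


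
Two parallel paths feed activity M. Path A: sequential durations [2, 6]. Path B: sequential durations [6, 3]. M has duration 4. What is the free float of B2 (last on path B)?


ES(B2) = sum of predecessors on chain B = 6
EF(B2) = ES + duration = 6 + 3 = 9
Successor of B2 is M. ES(M) = max(sum(A), sum(B)) = max(8, 9) = 9
Free float = ES(successor) - EF(current) = 9 - 9 = 0

0


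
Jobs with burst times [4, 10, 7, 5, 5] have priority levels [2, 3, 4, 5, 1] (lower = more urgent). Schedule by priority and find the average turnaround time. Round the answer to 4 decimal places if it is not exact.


Sort by priority (ascending = highest first):
Order: [(1, 5), (2, 4), (3, 10), (4, 7), (5, 5)]
Completion times:
  Priority 1, burst=5, C=5
  Priority 2, burst=4, C=9
  Priority 3, burst=10, C=19
  Priority 4, burst=7, C=26
  Priority 5, burst=5, C=31
Average turnaround = 90/5 = 18.0

18.0


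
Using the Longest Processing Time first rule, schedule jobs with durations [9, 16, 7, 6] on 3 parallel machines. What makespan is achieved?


Sort jobs in decreasing order (LPT): [16, 9, 7, 6]
Assign each job to the least loaded machine:
  Machine 1: jobs [16], load = 16
  Machine 2: jobs [9], load = 9
  Machine 3: jobs [7, 6], load = 13
Makespan = max load = 16

16


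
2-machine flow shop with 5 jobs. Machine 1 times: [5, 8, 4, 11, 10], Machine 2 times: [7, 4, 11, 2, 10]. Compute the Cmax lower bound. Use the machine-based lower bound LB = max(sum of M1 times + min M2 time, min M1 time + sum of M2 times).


LB1 = sum(M1 times) + min(M2 times) = 38 + 2 = 40
LB2 = min(M1 times) + sum(M2 times) = 4 + 34 = 38
Lower bound = max(LB1, LB2) = max(40, 38) = 40

40


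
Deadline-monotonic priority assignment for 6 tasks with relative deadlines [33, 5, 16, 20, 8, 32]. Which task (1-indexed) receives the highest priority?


Sort tasks by relative deadline (ascending):
  Task 2: deadline = 5
  Task 5: deadline = 8
  Task 3: deadline = 16
  Task 4: deadline = 20
  Task 6: deadline = 32
  Task 1: deadline = 33
Priority order (highest first): [2, 5, 3, 4, 6, 1]
Highest priority task = 2

2


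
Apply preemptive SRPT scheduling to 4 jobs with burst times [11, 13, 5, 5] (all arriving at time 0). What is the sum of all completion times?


Since all jobs arrive at t=0, SRPT equals SPT ordering.
SPT order: [5, 5, 11, 13]
Completion times:
  Job 1: p=5, C=5
  Job 2: p=5, C=10
  Job 3: p=11, C=21
  Job 4: p=13, C=34
Total completion time = 5 + 10 + 21 + 34 = 70

70


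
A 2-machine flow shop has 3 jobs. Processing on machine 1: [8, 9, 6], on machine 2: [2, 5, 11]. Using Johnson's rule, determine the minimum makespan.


Apply Johnson's rule:
  Group 1 (a <= b): [(3, 6, 11)]
  Group 2 (a > b): [(2, 9, 5), (1, 8, 2)]
Optimal job order: [3, 2, 1]
Schedule:
  Job 3: M1 done at 6, M2 done at 17
  Job 2: M1 done at 15, M2 done at 22
  Job 1: M1 done at 23, M2 done at 25
Makespan = 25

25


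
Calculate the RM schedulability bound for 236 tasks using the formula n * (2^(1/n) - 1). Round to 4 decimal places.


Compute 2^(1/236) = 1.0029413817
Subtract 1: 1.0029413817 - 1 = 0.0029413817
Multiply by n: 236 * 0.0029413817 = 0.6941660812
Round to 4 dp: 0.6942

0.6942


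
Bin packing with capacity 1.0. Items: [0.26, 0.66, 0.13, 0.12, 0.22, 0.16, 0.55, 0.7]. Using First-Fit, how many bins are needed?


Place items sequentially using First-Fit:
  Item 0.26 -> new Bin 1
  Item 0.66 -> Bin 1 (now 0.92)
  Item 0.13 -> new Bin 2
  Item 0.12 -> Bin 2 (now 0.25)
  Item 0.22 -> Bin 2 (now 0.47)
  Item 0.16 -> Bin 2 (now 0.63)
  Item 0.55 -> new Bin 3
  Item 0.7 -> new Bin 4
Total bins used = 4

4


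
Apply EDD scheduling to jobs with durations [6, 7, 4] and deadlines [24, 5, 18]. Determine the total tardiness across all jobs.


Sort by due date (EDD order): [(7, 5), (4, 18), (6, 24)]
Compute completion times and tardiness:
  Job 1: p=7, d=5, C=7, tardiness=max(0,7-5)=2
  Job 2: p=4, d=18, C=11, tardiness=max(0,11-18)=0
  Job 3: p=6, d=24, C=17, tardiness=max(0,17-24)=0
Total tardiness = 2

2


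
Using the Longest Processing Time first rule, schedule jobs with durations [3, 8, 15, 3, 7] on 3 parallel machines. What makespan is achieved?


Sort jobs in decreasing order (LPT): [15, 8, 7, 3, 3]
Assign each job to the least loaded machine:
  Machine 1: jobs [15], load = 15
  Machine 2: jobs [8, 3], load = 11
  Machine 3: jobs [7, 3], load = 10
Makespan = max load = 15

15


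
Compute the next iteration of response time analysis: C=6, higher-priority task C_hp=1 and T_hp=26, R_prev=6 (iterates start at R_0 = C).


R_next = C + ceil(R_prev / T_hp) * C_hp
ceil(6 / 26) = ceil(0.2308) = 1
Interference = 1 * 1 = 1
R_next = 6 + 1 = 7

7


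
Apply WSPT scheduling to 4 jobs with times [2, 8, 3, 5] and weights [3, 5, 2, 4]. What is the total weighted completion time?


Compute p/w ratios and sort ascending (WSPT): [(2, 3), (5, 4), (3, 2), (8, 5)]
Compute weighted completion times:
  Job (p=2,w=3): C=2, w*C=3*2=6
  Job (p=5,w=4): C=7, w*C=4*7=28
  Job (p=3,w=2): C=10, w*C=2*10=20
  Job (p=8,w=5): C=18, w*C=5*18=90
Total weighted completion time = 144

144


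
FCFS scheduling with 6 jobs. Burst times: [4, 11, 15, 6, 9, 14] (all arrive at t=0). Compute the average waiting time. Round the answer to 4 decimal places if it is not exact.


FCFS order (as given): [4, 11, 15, 6, 9, 14]
Waiting times:
  Job 1: wait = 0
  Job 2: wait = 4
  Job 3: wait = 15
  Job 4: wait = 30
  Job 5: wait = 36
  Job 6: wait = 45
Sum of waiting times = 130
Average waiting time = 130/6 = 21.6667

21.6667


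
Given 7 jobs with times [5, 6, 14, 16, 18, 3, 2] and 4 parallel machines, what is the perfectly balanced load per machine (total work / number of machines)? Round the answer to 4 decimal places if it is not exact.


Total processing time = 5 + 6 + 14 + 16 + 18 + 3 + 2 = 64
Number of machines = 4
Ideal balanced load = 64 / 4 = 16.0

16.0


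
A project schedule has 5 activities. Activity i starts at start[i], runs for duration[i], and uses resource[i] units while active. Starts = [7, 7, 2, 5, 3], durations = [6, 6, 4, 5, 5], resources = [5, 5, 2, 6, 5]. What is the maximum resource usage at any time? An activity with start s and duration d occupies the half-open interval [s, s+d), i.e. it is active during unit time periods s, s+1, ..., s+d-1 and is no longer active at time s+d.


Each activity i is active on [start_i, start_i + duration_i).
Compute total resource usage per time slot:
  t=0: active resources = [], total = 0
  t=1: active resources = [], total = 0
  t=2: active resources = [2], total = 2
  t=3: active resources = [2, 5], total = 7
  t=4: active resources = [2, 5], total = 7
  t=5: active resources = [2, 6, 5], total = 13
  t=6: active resources = [6, 5], total = 11
  t=7: active resources = [5, 5, 6, 5], total = 21
  t=8: active resources = [5, 5, 6], total = 16
  t=9: active resources = [5, 5, 6], total = 16
  t=10: active resources = [5, 5], total = 10
  t=11: active resources = [5, 5], total = 10
  t=12: active resources = [5, 5], total = 10
Peak resource demand = 21

21


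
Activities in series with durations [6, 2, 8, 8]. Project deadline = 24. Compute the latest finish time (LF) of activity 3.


LF(activity 3) = deadline - sum of successor durations
Successors: activities 4 through 4 with durations [8]
Sum of successor durations = 8
LF = 24 - 8 = 16

16


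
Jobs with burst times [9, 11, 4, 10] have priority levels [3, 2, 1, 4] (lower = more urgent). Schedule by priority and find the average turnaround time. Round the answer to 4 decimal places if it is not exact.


Sort by priority (ascending = highest first):
Order: [(1, 4), (2, 11), (3, 9), (4, 10)]
Completion times:
  Priority 1, burst=4, C=4
  Priority 2, burst=11, C=15
  Priority 3, burst=9, C=24
  Priority 4, burst=10, C=34
Average turnaround = 77/4 = 19.25

19.25


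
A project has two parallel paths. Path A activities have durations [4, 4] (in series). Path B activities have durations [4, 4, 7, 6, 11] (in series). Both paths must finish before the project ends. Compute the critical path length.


Path A total = 4 + 4 = 8
Path B total = 4 + 4 + 7 + 6 + 11 = 32
Critical path = longest path = max(8, 32) = 32

32


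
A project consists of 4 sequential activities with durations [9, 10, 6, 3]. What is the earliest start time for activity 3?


Activity 3 starts after activities 1 through 2 complete.
Predecessor durations: [9, 10]
ES = 9 + 10 = 19

19


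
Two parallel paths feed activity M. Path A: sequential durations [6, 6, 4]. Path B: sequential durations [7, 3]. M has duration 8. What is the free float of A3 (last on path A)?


ES(A3) = sum of predecessors on chain A = 12
EF(A3) = ES + duration = 12 + 4 = 16
Successor of A3 is M. ES(M) = max(sum(A), sum(B)) = max(16, 10) = 16
Free float = ES(successor) - EF(current) = 16 - 16 = 0

0


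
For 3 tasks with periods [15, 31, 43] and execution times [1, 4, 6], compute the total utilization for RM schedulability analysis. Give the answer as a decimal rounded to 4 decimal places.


Compute individual utilizations (exact fractions):
  Task 1: C/T = 1/15 (approx. 0.0667)
  Task 2: C/T = 4/31 (approx. 0.129)
  Task 3: C/T = 6/43 (approx. 0.1395)
Total utilization U = 1/15 + 4/31 + 6/43 = 6703/19995
Rounded to 4 decimal places: U = 0.3352
RM (Liu & Layland) bound for 3 tasks = 0.779763; compare with U = 6703/19995 (approx. 0.335234)
U <= bound, so schedulable by RM sufficient condition.

0.3352


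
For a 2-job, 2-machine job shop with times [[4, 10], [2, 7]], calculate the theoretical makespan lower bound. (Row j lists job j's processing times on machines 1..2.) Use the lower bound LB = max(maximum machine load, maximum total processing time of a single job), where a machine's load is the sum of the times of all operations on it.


Machine loads:
  Machine 1: 4 + 2 = 6
  Machine 2: 10 + 7 = 17
Max machine load = 17
Job totals:
  Job 1: 14
  Job 2: 9
Max job total = 14
Lower bound = max(17, 14) = 17

17


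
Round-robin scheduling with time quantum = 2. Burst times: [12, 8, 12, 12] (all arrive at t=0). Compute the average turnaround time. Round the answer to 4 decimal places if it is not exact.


Time quantum = 2
Execution trace:
  J1 runs 2 units, time = 2
  J2 runs 2 units, time = 4
  J3 runs 2 units, time = 6
  J4 runs 2 units, time = 8
  J1 runs 2 units, time = 10
  J2 runs 2 units, time = 12
  J3 runs 2 units, time = 14
  J4 runs 2 units, time = 16
  J1 runs 2 units, time = 18
  J2 runs 2 units, time = 20
  J3 runs 2 units, time = 22
  J4 runs 2 units, time = 24
  J1 runs 2 units, time = 26
  J2 runs 2 units, time = 28
  J3 runs 2 units, time = 30
  J4 runs 2 units, time = 32
  J1 runs 2 units, time = 34
  J3 runs 2 units, time = 36
  J4 runs 2 units, time = 38
  J1 runs 2 units, time = 40
  J3 runs 2 units, time = 42
  J4 runs 2 units, time = 44
Finish times: [40, 28, 42, 44]
Average turnaround = 154/4 = 38.5

38.5


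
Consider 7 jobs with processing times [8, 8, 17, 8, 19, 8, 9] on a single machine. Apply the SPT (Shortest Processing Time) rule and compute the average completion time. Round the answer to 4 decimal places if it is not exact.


Sort jobs by processing time (SPT order): [8, 8, 8, 8, 9, 17, 19]
Compute completion times sequentially:
  Job 1: processing = 8, completes at 8
  Job 2: processing = 8, completes at 16
  Job 3: processing = 8, completes at 24
  Job 4: processing = 8, completes at 32
  Job 5: processing = 9, completes at 41
  Job 6: processing = 17, completes at 58
  Job 7: processing = 19, completes at 77
Sum of completion times = 256
Average completion time = 256/7 = 36.5714

36.5714


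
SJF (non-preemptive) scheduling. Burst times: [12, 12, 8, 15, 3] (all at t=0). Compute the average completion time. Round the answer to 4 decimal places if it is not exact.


SJF order (ascending): [3, 8, 12, 12, 15]
Completion times:
  Job 1: burst=3, C=3
  Job 2: burst=8, C=11
  Job 3: burst=12, C=23
  Job 4: burst=12, C=35
  Job 5: burst=15, C=50
Average completion = 122/5 = 24.4

24.4


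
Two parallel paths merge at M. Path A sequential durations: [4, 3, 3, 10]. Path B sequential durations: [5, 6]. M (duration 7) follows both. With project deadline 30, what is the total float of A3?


Forward pass: ES(A3) = sum of predecessors on chain A = 7
EF = ES + duration = 7 + 3 = 10
Backward pass: LF(M) = deadline = 30; LS(M) = 30 - 7 = 23
LF(A3) = LS(M) - sum(successors on chain A) = 23 - 10 = 13
LS = LF - duration = 13 - 3 = 10
Total float = LS - ES = 10 - 7 = 3

3


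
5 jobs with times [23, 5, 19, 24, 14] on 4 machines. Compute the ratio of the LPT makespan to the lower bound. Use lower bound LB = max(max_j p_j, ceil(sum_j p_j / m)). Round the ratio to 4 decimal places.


LPT order: [24, 23, 19, 14, 5]
Machine loads after assignment: [24, 23, 19, 19]
LPT makespan = 24
Lower bound = max(max_job, ceil(total/4)) = max(24, 22) = 24
Ratio = 24 / 24 = 1.0

1.0


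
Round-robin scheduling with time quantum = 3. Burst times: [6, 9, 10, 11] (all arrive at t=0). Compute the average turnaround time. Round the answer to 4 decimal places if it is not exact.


Time quantum = 3
Execution trace:
  J1 runs 3 units, time = 3
  J2 runs 3 units, time = 6
  J3 runs 3 units, time = 9
  J4 runs 3 units, time = 12
  J1 runs 3 units, time = 15
  J2 runs 3 units, time = 18
  J3 runs 3 units, time = 21
  J4 runs 3 units, time = 24
  J2 runs 3 units, time = 27
  J3 runs 3 units, time = 30
  J4 runs 3 units, time = 33
  J3 runs 1 units, time = 34
  J4 runs 2 units, time = 36
Finish times: [15, 27, 34, 36]
Average turnaround = 112/4 = 28.0

28.0


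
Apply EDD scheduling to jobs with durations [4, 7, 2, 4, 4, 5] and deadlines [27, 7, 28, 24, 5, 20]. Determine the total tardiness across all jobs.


Sort by due date (EDD order): [(4, 5), (7, 7), (5, 20), (4, 24), (4, 27), (2, 28)]
Compute completion times and tardiness:
  Job 1: p=4, d=5, C=4, tardiness=max(0,4-5)=0
  Job 2: p=7, d=7, C=11, tardiness=max(0,11-7)=4
  Job 3: p=5, d=20, C=16, tardiness=max(0,16-20)=0
  Job 4: p=4, d=24, C=20, tardiness=max(0,20-24)=0
  Job 5: p=4, d=27, C=24, tardiness=max(0,24-27)=0
  Job 6: p=2, d=28, C=26, tardiness=max(0,26-28)=0
Total tardiness = 4

4


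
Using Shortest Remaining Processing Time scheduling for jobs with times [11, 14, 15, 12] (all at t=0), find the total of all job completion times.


Since all jobs arrive at t=0, SRPT equals SPT ordering.
SPT order: [11, 12, 14, 15]
Completion times:
  Job 1: p=11, C=11
  Job 2: p=12, C=23
  Job 3: p=14, C=37
  Job 4: p=15, C=52
Total completion time = 11 + 23 + 37 + 52 = 123

123


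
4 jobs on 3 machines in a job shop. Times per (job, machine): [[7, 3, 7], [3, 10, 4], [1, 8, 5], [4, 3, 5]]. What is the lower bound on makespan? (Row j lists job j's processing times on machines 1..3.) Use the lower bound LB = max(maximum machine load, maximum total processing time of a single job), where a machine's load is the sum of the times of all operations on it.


Machine loads:
  Machine 1: 7 + 3 + 1 + 4 = 15
  Machine 2: 3 + 10 + 8 + 3 = 24
  Machine 3: 7 + 4 + 5 + 5 = 21
Max machine load = 24
Job totals:
  Job 1: 17
  Job 2: 17
  Job 3: 14
  Job 4: 12
Max job total = 17
Lower bound = max(24, 17) = 24

24


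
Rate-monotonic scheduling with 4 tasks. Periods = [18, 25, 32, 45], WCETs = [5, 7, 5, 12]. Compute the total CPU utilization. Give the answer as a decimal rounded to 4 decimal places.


Compute individual utilizations (exact fractions):
  Task 1: C/T = 5/18 (approx. 0.2778)
  Task 2: C/T = 7/25 (approx. 0.28)
  Task 3: C/T = 5/32 (approx. 0.1563)
  Task 4: C/T = 12/45 = 4/15 (approx. 0.2667)
Total utilization U = 5/18 + 7/25 + 5/32 + 4/15 = 7061/7200
Rounded to 4 decimal places: U = 0.9807
RM (Liu & Layland) bound for 4 tasks = 0.756828; compare with U = 7061/7200 (approx. 0.980694)
bound < U <= 1, so the RM sufficient condition is not met (inconclusive; an exact test such as response-time analysis is needed).

0.9807


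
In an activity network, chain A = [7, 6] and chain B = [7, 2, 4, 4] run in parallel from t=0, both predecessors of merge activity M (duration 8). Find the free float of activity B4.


ES(B4) = sum of predecessors on chain B = 13
EF(B4) = ES + duration = 13 + 4 = 17
Successor of B4 is M. ES(M) = max(sum(A), sum(B)) = max(13, 17) = 17
Free float = ES(successor) - EF(current) = 17 - 17 = 0

0


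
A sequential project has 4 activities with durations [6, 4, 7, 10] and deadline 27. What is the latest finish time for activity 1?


LF(activity 1) = deadline - sum of successor durations
Successors: activities 2 through 4 with durations [4, 7, 10]
Sum of successor durations = 21
LF = 27 - 21 = 6

6


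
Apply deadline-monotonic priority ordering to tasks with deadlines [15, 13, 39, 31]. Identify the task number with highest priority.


Sort tasks by relative deadline (ascending):
  Task 2: deadline = 13
  Task 1: deadline = 15
  Task 4: deadline = 31
  Task 3: deadline = 39
Priority order (highest first): [2, 1, 4, 3]
Highest priority task = 2

2


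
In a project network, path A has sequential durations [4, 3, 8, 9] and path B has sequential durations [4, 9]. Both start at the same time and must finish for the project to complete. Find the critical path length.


Path A total = 4 + 3 + 8 + 9 = 24
Path B total = 4 + 9 = 13
Critical path = longest path = max(24, 13) = 24

24


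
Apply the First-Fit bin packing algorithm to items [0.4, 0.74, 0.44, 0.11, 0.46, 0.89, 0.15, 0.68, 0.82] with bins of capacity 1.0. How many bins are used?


Place items sequentially using First-Fit:
  Item 0.4 -> new Bin 1
  Item 0.74 -> new Bin 2
  Item 0.44 -> Bin 1 (now 0.84)
  Item 0.11 -> Bin 1 (now 0.95)
  Item 0.46 -> new Bin 3
  Item 0.89 -> new Bin 4
  Item 0.15 -> Bin 2 (now 0.89)
  Item 0.68 -> new Bin 5
  Item 0.82 -> new Bin 6
Total bins used = 6

6


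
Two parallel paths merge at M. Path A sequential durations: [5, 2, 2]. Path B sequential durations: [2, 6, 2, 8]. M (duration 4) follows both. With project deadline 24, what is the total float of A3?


Forward pass: ES(A3) = sum of predecessors on chain A = 7
EF = ES + duration = 7 + 2 = 9
Backward pass: LF(M) = deadline = 24; LS(M) = 24 - 4 = 20
LF(A3) = LS(M) - sum(successors on chain A) = 20 - 0 = 20
LS = LF - duration = 20 - 2 = 18
Total float = LS - ES = 18 - 7 = 11

11


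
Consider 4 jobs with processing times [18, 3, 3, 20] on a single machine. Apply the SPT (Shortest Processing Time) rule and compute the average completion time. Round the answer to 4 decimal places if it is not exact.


Sort jobs by processing time (SPT order): [3, 3, 18, 20]
Compute completion times sequentially:
  Job 1: processing = 3, completes at 3
  Job 2: processing = 3, completes at 6
  Job 3: processing = 18, completes at 24
  Job 4: processing = 20, completes at 44
Sum of completion times = 77
Average completion time = 77/4 = 19.25

19.25


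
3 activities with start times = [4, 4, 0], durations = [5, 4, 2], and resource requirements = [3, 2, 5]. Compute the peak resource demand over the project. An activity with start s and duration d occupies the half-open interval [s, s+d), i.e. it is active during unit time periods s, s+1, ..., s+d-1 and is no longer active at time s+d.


Each activity i is active on [start_i, start_i + duration_i).
Compute total resource usage per time slot:
  t=0: active resources = [5], total = 5
  t=1: active resources = [5], total = 5
  t=2: active resources = [], total = 0
  t=3: active resources = [], total = 0
  t=4: active resources = [3, 2], total = 5
  t=5: active resources = [3, 2], total = 5
  t=6: active resources = [3, 2], total = 5
  t=7: active resources = [3, 2], total = 5
  t=8: active resources = [3], total = 3
Peak resource demand = 5

5
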